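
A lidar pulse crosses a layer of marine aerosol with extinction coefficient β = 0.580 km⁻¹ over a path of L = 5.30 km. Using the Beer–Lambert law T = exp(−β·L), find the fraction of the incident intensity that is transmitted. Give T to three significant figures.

0.0462

τ = β·L = 0.580 × 5.30 = 3.0740.
T = exp(−3.0740) = 0.0462.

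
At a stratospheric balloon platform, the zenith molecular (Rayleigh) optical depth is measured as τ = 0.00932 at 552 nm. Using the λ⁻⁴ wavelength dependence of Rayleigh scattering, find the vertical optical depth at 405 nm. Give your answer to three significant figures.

τ(405 nm) = τ(552 nm) × (552/405)⁴ = 0.00932 × (1.3630)⁴ = 0.00932 × 3.4509 = 0.0322.

0.0322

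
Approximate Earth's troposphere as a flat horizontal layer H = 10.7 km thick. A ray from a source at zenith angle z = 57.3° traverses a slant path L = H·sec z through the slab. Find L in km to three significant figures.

sec z = 1/cos 57.3° = 1.8510.
L = 10.7 × 1.8510 = 19.806 km.

19.8 km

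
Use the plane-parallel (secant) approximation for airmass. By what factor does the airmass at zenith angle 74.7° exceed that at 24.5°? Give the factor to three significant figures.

3.45

X(74.7°)/X(24.5°) = sec 74.7° / sec 24.5° = cos 24.5° / cos 74.7° = 0.9100/0.2639 = 3.4485.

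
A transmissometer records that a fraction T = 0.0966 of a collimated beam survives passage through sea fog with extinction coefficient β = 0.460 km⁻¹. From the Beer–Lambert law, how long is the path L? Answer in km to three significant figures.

5.08 km

Beer–Lambert: T = exp(−βL) ⇒ L = −ln(T)/β = −ln(0.0966)/0.460 = 2.3372/0.460 = 5.081 km.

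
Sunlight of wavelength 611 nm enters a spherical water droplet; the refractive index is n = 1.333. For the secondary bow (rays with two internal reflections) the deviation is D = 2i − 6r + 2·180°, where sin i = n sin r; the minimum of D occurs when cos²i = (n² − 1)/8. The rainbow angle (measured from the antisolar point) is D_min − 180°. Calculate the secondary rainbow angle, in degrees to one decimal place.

50.9°

cos²i = (1.77689 − 1)/8 = 0.09711; i = arccos(0.31163) = 71.843°.
sin r = sin 71.843°/1.333 = 0.71283; r = 45.466°.
D_min = 2·71.843° − 6·45.466° + 360° = 230.891°.
Rainbow angle = D_min − 180° = 50.891°.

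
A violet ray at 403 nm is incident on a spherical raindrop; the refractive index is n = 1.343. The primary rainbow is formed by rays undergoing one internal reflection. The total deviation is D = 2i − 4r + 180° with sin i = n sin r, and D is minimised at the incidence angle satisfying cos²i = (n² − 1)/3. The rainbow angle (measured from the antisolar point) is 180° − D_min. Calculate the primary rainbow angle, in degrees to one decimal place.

cos²i = (1.80365 − 1)/3 = 0.26788; i = arccos(0.51757) = 58.830°.
sin r = sin 58.830°/1.343 = 0.63711; r = 39.577°.
D_min = 2·58.830° − 4·39.577° + 180° = 139.354°.
Rainbow angle = 180° − D_min = 40.646°.

40.6°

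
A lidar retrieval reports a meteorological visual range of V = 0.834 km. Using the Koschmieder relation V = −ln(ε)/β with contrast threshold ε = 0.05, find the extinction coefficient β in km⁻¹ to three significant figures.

β = −ln(0.05) / V = 2.996 / 0.834 = 3.5920 km⁻¹.

3.59 km⁻¹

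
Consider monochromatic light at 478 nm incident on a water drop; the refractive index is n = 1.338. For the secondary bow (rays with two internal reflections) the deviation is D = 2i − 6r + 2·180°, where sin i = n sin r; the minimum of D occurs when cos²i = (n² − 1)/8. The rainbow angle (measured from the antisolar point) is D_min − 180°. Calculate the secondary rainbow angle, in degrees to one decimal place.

52.2°

cos²i = (1.79024 − 1)/8 = 0.09878; i = arccos(0.31429) = 71.682°.
sin r = sin 71.682°/1.338 = 0.70951; r = 45.195°.
D_min = 2·71.682° − 6·45.195° + 360° = 232.193°.
Rainbow angle = D_min − 180° = 52.193°.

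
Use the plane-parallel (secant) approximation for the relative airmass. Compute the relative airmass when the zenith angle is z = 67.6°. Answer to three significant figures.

2.62

X = sec z = 1/cos 67.6° = 1/0.3811 = 2.6242.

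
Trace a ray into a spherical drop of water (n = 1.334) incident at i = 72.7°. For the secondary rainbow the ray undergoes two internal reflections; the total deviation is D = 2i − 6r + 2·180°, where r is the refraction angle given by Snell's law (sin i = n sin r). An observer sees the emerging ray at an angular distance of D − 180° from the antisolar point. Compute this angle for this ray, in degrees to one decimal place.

51.2°

sin r = sin 72.7° / 1.334 = 0.9548/1.334 = 0.7157; r = 45.70°.
D = 2·72.7° − 6·45.70° + 2·180° = 145.40° − 274.21° + 360° = 231.19°.
Angle from antisolar point = D − 180° = 51.19°.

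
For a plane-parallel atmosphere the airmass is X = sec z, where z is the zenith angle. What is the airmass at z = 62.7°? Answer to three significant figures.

2.18

X = sec z = 1/cos 62.7° = 1/0.4586 = 2.1803.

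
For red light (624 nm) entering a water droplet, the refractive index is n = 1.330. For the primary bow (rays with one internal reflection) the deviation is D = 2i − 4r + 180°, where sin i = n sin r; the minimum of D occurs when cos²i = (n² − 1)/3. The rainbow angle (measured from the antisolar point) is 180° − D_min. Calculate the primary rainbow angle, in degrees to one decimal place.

42.5°

cos²i = (1.76890 − 1)/3 = 0.25630; i = arccos(0.50626) = 59.585°.
sin r = sin 59.585°/1.330 = 0.64841; r = 40.422°.
D_min = 2·59.585° − 4·40.422° + 180° = 137.484°.
Rainbow angle = 180° − D_min = 42.516°.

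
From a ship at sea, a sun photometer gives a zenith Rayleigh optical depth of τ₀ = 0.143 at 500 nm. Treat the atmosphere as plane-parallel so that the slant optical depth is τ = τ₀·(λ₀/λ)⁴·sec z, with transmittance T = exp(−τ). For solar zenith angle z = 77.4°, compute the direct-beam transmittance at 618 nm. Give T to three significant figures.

sec 77.4° = 4.5841.
τ = 0.143 × (500/618)⁴ × 4.5841 = 0.143 × 0.4285 × 4.5841 = 0.2809.
T = exp(−0.2809) = 0.7551.

0.755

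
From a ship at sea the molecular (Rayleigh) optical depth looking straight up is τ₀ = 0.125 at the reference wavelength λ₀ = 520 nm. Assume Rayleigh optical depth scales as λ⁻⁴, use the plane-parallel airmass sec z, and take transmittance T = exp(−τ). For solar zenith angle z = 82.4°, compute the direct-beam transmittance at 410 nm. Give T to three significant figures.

sec 82.4° = 7.5611.
τ = 0.125 × (520/410)⁴ × 7.5611 = 0.125 × 2.5875 × 7.5611 = 2.4455.
T = exp(−2.4455) = 0.0867.

0.0867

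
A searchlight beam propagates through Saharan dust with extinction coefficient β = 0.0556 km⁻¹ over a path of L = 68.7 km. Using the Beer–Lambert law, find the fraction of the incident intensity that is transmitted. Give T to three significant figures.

τ = β·L = 0.0556 × 68.7 = 3.8197.
T = exp(−3.8197) = 0.0219.

0.0219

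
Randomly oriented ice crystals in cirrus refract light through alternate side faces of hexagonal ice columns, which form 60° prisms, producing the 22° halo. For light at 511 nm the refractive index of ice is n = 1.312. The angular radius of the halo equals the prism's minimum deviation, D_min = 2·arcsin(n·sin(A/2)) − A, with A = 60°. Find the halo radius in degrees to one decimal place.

22.0°

n·sin(A/2) = 1.312 × sin 30° = 1.312 × 0.5000 = 0.6560.
D_min = 2·arcsin(0.6560) − 60° = 2 × 40.996° − 60° = 21.991°.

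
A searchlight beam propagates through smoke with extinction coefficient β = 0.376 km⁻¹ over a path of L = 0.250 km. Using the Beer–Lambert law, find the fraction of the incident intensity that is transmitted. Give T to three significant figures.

0.910

τ = β·L = 0.376 × 0.250 = 0.0940.
T = exp(−0.0940) = 0.9103.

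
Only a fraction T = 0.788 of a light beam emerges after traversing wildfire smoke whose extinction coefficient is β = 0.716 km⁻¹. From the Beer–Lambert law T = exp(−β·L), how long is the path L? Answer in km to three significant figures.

0.333 km

Beer–Lambert: T = exp(−βL) ⇒ L = −ln(T)/β = −ln(0.788)/0.716 = 0.2383/0.716 = 0.3328 km.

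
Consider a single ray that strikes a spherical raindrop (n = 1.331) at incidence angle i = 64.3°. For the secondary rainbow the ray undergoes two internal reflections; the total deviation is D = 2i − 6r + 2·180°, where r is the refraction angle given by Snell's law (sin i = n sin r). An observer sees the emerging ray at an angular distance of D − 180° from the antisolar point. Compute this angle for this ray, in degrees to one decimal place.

52.9°

sin r = sin 64.3° / 1.331 = 0.9011/1.331 = 0.6770; r = 42.61°.
D = 2·64.3° − 6·42.61° + 2·180° = 128.60° − 255.65° + 360° = 232.95°.
Angle from antisolar point = D − 180° = 52.95°.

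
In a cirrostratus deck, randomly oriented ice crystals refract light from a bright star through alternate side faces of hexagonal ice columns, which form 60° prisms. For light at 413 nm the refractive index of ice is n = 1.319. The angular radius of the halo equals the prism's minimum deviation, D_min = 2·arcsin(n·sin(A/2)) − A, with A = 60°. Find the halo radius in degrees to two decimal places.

22.52°

n·sin(A/2) = 1.319 × sin 30° = 1.319 × 0.5000 = 0.6595.
D_min = 2·arcsin(0.6595) − 60° = 2 × 41.262° − 60° = 22.524°.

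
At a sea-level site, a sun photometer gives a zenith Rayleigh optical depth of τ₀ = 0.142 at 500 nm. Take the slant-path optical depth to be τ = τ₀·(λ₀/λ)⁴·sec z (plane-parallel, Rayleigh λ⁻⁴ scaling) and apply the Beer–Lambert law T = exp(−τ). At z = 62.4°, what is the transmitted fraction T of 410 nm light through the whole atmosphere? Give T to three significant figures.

0.508

sec 62.4° = 2.1584.
τ = 0.142 × (500/410)⁴ × 2.1584 = 0.142 × 2.2118 × 2.1584 = 0.6779.
T = exp(−0.6779) = 0.5077.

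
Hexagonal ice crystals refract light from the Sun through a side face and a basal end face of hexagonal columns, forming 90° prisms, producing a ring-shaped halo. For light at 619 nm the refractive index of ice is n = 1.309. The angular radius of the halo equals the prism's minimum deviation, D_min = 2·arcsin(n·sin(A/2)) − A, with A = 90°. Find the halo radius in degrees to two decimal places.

n·sin(A/2) = 1.309 × sin 45° = 1.309 × 0.7071 = 0.9256.
D_min = 2·arcsin(0.9256) − 90° = 2 × 67.759° − 90° = 45.519°.

45.52°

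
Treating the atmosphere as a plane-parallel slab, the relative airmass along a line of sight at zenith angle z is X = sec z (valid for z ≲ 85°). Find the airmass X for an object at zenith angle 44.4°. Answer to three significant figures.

X = sec z = 1/cos 44.4° = 1/0.7145 = 1.3996.

1.40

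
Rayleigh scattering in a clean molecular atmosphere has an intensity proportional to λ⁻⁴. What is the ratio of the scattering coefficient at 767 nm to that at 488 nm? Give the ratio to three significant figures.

Rayleigh scattering ∝ λ⁻⁴, so the ratio of coefficients is the inverse fourth power of the wavelength ratio.
σ(767)/σ(488) = (488/767)⁴ = (0.6362)⁴ = 0.1639.

0.164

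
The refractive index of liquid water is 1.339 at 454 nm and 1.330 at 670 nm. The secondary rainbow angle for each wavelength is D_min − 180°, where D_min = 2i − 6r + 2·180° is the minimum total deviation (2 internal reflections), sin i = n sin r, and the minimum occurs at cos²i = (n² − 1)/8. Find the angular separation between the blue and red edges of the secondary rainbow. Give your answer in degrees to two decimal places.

At 454 nm (n = 1.339): cos²i = 0.09912 → i = 71.650°, r = 45.141°, D_min = 232.451°, rainbow angle = 52.451°.
At 670 nm (n = 1.330): cos²i = 0.09611 → i = 71.940°, r = 45.630°, D_min = 230.101°, rainbow angle = 50.101°.
Angular width = |52.451° − 50.101°| = 2.350°.

2.35°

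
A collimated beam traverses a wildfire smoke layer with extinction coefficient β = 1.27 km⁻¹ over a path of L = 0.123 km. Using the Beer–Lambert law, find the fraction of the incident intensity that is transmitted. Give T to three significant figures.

0.855

τ = β·L = 1.27 × 0.123 = 0.1562.
T = exp(−0.1562) = 0.8554.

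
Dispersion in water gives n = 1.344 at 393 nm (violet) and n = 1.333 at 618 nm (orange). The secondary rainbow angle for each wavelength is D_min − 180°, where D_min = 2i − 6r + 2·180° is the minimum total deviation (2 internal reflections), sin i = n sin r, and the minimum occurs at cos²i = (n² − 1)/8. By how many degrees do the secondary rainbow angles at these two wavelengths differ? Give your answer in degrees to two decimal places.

2.84°

At 393 nm (n = 1.344): cos²i = 0.10079 → i = 71.490°, r = 44.874°, D_min = 233.733°, rainbow angle = 53.733°.
At 618 nm (n = 1.333): cos²i = 0.09711 → i = 71.843°, r = 45.466°, D_min = 230.891°, rainbow angle = 50.891°.
Angular width = |53.733° − 50.891°| = 2.842°.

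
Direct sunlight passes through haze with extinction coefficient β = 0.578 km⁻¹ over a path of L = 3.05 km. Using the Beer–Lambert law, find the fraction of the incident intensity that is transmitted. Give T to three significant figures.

0.172

τ = β·L = 0.578 × 3.05 = 1.7629.
T = exp(−1.7629) = 0.1715.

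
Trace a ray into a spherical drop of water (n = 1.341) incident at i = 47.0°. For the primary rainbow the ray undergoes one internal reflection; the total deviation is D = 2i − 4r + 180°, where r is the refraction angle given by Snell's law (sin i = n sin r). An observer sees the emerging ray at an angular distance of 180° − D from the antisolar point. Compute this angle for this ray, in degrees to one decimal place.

38.2°

sin r = sin 47.0° / 1.341 = 0.7314/1.341 = 0.5454; r = 33.05°.
D = 2·47.0° − 4·33.05° + 180° = 94.00° − 132.20° + 180° = 141.80°.
Angle from antisolar point = 180° − D = 38.20°.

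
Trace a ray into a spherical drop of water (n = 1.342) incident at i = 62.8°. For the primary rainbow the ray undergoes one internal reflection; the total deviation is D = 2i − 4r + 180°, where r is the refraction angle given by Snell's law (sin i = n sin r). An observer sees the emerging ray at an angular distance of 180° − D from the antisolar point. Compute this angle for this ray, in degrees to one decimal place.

sin r = sin 62.8° / 1.342 = 0.8894/1.342 = 0.6628; r = 41.51°.
D = 2·62.8° − 4·41.51° + 180° = 125.60° − 166.04° + 180° = 139.56°.
Angle from antisolar point = 180° − D = 40.44°.

40.4°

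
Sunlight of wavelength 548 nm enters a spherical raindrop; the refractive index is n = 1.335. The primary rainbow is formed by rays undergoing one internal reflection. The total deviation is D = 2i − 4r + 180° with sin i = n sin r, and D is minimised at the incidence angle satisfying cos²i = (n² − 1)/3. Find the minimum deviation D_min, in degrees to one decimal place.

138.2°

cos²i = (1.78222 − 1)/3 = 0.26074; i = arccos(0.51063) = 59.294°.
sin r = sin 59.294°/1.335 = 0.64405; r = 40.094°.
D_min = 2·59.294° − 4·40.094° + 180° = 138.212°.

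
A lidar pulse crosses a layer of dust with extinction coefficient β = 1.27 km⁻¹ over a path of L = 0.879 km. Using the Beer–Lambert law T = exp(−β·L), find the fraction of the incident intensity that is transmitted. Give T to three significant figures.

τ = β·L = 1.27 × 0.879 = 1.1163.
T = exp(−1.1163) = 0.3275.

0.327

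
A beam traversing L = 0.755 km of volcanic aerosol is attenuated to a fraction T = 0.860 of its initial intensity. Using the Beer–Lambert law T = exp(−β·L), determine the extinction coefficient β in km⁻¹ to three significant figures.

0.200 km⁻¹

Beer–Lambert: T = exp(−βL) ⇒ β = −ln(T)/L = −ln(0.860)/0.755 = 0.1508/0.755 = 0.1998 km⁻¹.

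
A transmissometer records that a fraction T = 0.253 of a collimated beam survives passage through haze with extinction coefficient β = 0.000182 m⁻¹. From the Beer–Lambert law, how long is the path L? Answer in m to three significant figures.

Beer–Lambert: T = exp(−βL) ⇒ L = −ln(T)/β = −ln(0.253)/0.000182 = 1.3744/0.000182 = 7551 m.

7550 m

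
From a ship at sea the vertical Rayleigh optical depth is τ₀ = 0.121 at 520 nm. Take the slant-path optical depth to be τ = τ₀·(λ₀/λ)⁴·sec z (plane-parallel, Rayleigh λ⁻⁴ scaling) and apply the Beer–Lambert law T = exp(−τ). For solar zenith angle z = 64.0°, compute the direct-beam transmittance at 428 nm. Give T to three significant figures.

0.548

sec 64.0° = 2.2812.
τ = 0.121 × (520/428)⁴ × 2.2812 = 0.121 × 2.1789 × 2.2812 = 0.6014.
T = exp(−0.6014) = 0.5480.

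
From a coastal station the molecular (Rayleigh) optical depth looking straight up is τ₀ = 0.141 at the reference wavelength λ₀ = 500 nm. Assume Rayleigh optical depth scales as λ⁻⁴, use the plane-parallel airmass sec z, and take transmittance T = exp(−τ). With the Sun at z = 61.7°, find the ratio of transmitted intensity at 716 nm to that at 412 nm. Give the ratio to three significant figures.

1.78

Airmass: sec 61.7° = 2.1093.
τ(716 nm) = 0.141 × (500/716)⁴ × 2.1093 = 0.141 × 0.2378 × 2.1093 = 0.0707.
τ(412 nm) = 0.141 × (500/412)⁴ × 2.1093 = 0.141 × 2.1692 × 2.1093 = 0.6451.
T(716)/T(412) = exp(τ_B − τ_A) = exp(0.5744) = 1.7761.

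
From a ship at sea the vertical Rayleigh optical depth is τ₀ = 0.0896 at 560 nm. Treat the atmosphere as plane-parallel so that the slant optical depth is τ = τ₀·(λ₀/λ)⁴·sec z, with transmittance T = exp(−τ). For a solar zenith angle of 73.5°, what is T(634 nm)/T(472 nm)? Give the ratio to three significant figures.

1.54

Airmass: sec 73.5° = 3.5209.
τ(634 nm) = 0.0896 × (560/634)⁴ × 3.5209 = 0.0896 × 0.6087 × 3.5209 = 0.1920.
τ(472 nm) = 0.0896 × (560/472)⁴ × 3.5209 = 0.0896 × 1.9815 × 3.5209 = 0.6251.
T(634)/T(472) = exp(τ_B − τ_A) = exp(0.4331) = 1.5420.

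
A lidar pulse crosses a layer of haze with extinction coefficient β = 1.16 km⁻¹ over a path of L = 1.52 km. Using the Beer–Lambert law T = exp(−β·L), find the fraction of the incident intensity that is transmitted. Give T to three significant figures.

0.171

τ = β·L = 1.16 × 1.52 = 1.7632.
T = exp(−1.7632) = 0.1715.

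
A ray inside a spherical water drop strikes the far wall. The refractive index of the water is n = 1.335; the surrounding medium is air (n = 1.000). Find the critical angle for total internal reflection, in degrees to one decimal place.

sin θ_c = n_air / n = 1.000 / 1.335 = 0.7491.
θ_c = arcsin(0.7491) = 48.51°.

48.5°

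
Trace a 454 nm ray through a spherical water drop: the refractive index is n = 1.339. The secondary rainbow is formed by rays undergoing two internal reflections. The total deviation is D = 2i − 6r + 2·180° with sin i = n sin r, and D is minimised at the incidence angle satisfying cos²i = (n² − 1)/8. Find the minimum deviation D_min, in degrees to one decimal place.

cos²i = (1.79292 − 1)/8 = 0.09912; i = arccos(0.31483) = 71.650°.
sin r = sin 71.650°/1.339 = 0.70885; r = 45.141°.
D_min = 2·71.650° − 6·45.141° + 360° = 232.451°.

232.5°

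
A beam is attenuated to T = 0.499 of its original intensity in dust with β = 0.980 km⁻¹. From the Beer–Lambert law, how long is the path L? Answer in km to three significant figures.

Beer–Lambert: T = exp(−βL) ⇒ L = −ln(T)/β = −ln(0.499)/0.980 = 0.6951/0.980 = 0.7093 km.

0.709 km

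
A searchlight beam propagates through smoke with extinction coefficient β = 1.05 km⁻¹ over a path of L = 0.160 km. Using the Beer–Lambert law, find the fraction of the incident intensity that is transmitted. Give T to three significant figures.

0.845

τ = β·L = 1.05 × 0.160 = 0.1680.
T = exp(−0.1680) = 0.8454.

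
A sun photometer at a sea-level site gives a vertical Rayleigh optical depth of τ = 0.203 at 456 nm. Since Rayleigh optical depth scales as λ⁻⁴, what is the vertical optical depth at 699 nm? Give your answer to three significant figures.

0.0368

τ(699 nm) = τ(456 nm) × (456/699)⁴ = 0.203 × (0.6524)⁴ = 0.203 × 0.1811 = 0.0368.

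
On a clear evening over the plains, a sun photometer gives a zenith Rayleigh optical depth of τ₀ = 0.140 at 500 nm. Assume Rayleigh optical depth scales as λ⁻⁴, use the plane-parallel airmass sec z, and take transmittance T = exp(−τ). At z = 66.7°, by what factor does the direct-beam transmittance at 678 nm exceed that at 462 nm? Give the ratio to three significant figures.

1.46

Airmass: sec 66.7° = 2.5282.
τ(678 nm) = 0.140 × (500/678)⁴ × 2.5282 = 0.140 × 0.2958 × 2.5282 = 0.1047.
τ(462 nm) = 0.140 × (500/462)⁴ × 2.5282 = 0.140 × 1.3719 × 2.5282 = 0.4856.
T(678)/T(462) = exp(τ_B − τ_A) = exp(0.3809) = 1.4636.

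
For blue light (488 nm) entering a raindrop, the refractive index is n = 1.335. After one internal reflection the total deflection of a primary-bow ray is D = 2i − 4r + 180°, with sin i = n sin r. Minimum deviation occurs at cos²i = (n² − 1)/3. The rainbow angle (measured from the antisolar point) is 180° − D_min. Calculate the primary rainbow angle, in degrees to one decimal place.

41.8°

cos²i = (1.78222 − 1)/3 = 0.26074; i = arccos(0.51063) = 59.294°.
sin r = sin 59.294°/1.335 = 0.64405; r = 40.094°.
D_min = 2·59.294° − 4·40.094° + 180° = 138.212°.
Rainbow angle = 180° − D_min = 41.788°.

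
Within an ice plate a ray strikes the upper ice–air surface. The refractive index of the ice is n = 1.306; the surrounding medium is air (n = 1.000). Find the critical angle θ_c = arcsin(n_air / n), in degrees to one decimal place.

sin θ_c = n_air / n = 1.000 / 1.306 = 0.7657.
θ_c = arcsin(0.7657) = 49.97°.

50.0°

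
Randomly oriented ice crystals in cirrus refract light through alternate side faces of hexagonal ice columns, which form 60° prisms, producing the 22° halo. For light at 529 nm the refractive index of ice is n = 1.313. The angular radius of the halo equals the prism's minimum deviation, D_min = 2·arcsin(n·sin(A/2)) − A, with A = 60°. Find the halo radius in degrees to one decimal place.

22.1°

n·sin(A/2) = 1.313 × sin 30° = 1.313 × 0.5000 = 0.6565.
D_min = 2·arcsin(0.6565) − 60° = 2 × 41.033° − 60° = 22.067°.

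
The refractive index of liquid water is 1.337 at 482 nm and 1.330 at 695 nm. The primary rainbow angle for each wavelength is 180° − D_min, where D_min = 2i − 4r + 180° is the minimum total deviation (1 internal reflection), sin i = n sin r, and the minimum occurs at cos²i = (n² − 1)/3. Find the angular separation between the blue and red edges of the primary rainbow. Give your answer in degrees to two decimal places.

1.02°

At 482 nm (n = 1.337): cos²i = 0.26252 → i = 59.178°, r = 39.964°, D_min = 138.500°, rainbow angle = 41.500°.
At 695 nm (n = 1.330): cos²i = 0.25630 → i = 59.585°, r = 40.422°, D_min = 137.484°, rainbow angle = 42.516°.
Angular width = |41.500° − 42.516°| = 1.016°.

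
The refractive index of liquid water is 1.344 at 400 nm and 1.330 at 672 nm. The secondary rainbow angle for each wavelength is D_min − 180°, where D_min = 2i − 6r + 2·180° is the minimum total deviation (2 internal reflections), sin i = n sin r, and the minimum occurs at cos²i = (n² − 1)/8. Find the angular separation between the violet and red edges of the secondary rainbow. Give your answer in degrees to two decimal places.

At 400 nm (n = 1.344): cos²i = 0.10079 → i = 71.490°, r = 44.874°, D_min = 233.733°, rainbow angle = 53.733°.
At 672 nm (n = 1.330): cos²i = 0.09611 → i = 71.940°, r = 45.630°, D_min = 230.101°, rainbow angle = 50.101°.
Angular width = |53.733° − 50.101°| = 3.632°.

3.63°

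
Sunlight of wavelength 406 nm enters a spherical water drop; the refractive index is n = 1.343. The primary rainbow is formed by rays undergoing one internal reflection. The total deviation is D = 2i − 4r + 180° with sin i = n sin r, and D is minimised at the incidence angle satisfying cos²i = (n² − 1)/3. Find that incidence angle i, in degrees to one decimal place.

cos²i = (1.343² − 1)/3 = (1.80365 − 1)/3 = 0.26788.
cos i = 0.51757, so i = 58.830°.

58.8°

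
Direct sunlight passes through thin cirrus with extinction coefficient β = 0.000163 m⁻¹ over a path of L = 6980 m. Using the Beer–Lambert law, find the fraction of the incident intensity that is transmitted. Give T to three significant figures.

0.321

τ = β·L = 0.000163 × 6980 = 1.1377.
T = exp(−1.1377) = 0.3205.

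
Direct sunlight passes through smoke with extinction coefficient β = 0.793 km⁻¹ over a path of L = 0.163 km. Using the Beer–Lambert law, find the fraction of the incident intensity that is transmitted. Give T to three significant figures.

τ = β·L = 0.793 × 0.163 = 0.1293.
T = exp(−0.1293) = 0.8787.

0.879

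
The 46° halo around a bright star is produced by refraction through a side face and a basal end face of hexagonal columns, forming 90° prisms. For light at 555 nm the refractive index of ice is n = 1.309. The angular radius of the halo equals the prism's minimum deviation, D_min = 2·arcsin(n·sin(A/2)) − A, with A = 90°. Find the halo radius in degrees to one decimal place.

45.5°

n·sin(A/2) = 1.309 × sin 45° = 1.309 × 0.7071 = 0.9256.
D_min = 2·arcsin(0.9256) − 90° = 2 × 67.759° − 90° = 45.519°.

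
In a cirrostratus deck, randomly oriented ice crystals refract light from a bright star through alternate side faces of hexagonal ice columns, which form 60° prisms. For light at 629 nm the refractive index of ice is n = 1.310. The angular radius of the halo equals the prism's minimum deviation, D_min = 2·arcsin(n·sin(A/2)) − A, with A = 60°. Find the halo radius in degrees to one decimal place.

n·sin(A/2) = 1.310 × sin 30° = 1.310 × 0.5000 = 0.6550.
D_min = 2·arcsin(0.6550) − 60° = 2 × 40.920° − 60° = 21.839°.

21.8°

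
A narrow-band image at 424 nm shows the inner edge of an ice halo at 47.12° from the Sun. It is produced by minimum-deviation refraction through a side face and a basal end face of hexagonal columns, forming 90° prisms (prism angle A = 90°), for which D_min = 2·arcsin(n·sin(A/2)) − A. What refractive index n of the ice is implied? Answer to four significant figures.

Rearranging: n = sin((D_min + A)/2) / sin(A/2).
(D_min + A)/2 = (47.12° + 90°)/2 = 68.560°.
n = sin 68.560° / sin 45° = 0.9308 / 0.7071 = 1.3164.

1.316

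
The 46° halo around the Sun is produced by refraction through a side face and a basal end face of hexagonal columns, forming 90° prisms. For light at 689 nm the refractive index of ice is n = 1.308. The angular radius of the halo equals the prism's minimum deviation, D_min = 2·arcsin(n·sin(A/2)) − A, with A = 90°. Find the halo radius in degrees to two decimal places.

n·sin(A/2) = 1.308 × sin 45° = 1.308 × 0.7071 = 0.9249.
D_min = 2·arcsin(0.9249) − 90° = 2 × 67.653° − 90° = 45.305°.

45.31°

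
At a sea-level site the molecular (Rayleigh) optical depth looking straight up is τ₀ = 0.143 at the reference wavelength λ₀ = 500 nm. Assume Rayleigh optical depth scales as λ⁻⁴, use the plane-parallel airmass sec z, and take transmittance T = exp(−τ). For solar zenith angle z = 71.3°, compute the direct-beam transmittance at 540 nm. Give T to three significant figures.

0.720

sec 71.3° = 3.1190.
τ = 0.143 × (500/540)⁴ × 3.1190 = 0.143 × 0.7350 × 3.1190 = 0.3278.
T = exp(−0.3278) = 0.7205.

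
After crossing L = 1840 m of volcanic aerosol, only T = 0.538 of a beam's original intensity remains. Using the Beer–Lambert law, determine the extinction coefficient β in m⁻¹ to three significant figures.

Beer–Lambert: T = exp(−βL) ⇒ β = −ln(T)/L = −ln(0.538)/1840 = 0.6199/1840 = 0.0003369 m⁻¹.

0.000337 m⁻¹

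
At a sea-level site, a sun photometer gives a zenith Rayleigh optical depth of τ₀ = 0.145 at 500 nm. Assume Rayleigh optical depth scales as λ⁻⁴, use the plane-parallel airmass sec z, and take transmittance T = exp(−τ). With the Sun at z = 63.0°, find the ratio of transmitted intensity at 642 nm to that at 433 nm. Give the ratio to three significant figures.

1.57

Airmass: sec 63.0° = 2.2027.
τ(642 nm) = 0.145 × (500/642)⁴ × 2.2027 = 0.145 × 0.3679 × 2.2027 = 0.1175.
τ(433 nm) = 0.145 × (500/433)⁴ × 2.2027 = 0.145 × 1.7780 × 2.2027 = 0.5679.
T(642)/T(433) = exp(τ_B − τ_A) = exp(0.4504) = 1.5689.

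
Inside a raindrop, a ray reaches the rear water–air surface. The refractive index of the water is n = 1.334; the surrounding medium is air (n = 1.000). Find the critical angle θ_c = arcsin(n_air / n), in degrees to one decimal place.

48.6°

sin θ_c = n_air / n = 1.000 / 1.334 = 0.7496.
θ_c = arcsin(0.7496) = 48.56°.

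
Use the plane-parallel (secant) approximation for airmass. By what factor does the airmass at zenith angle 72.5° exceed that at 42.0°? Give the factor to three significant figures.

X(72.5°)/X(42.0°) = sec 72.5° / sec 42.0° = cos 42.0° / cos 72.5° = 0.7431/0.3007 = 2.4713.

2.47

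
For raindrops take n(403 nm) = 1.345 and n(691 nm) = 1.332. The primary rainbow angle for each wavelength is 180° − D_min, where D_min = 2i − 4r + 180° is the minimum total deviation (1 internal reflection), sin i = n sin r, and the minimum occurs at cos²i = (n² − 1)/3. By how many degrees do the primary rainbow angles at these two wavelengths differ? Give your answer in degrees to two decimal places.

At 403 nm (n = 1.345): cos²i = 0.26967 → i = 58.715°, r = 39.448°, D_min = 139.635°, rainbow angle = 40.365°.
At 691 nm (n = 1.332): cos²i = 0.25807 → i = 59.469°, r = 40.290°, D_min = 137.776°, rainbow angle = 42.224°.
Angular width = |40.365° − 42.224°| = 1.859°.

1.86°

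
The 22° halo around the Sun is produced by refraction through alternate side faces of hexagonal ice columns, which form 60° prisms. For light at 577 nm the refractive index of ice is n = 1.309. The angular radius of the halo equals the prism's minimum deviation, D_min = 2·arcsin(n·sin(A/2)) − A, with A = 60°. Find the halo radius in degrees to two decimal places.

21.76°

n·sin(A/2) = 1.309 × sin 30° = 1.309 × 0.5000 = 0.6545.
D_min = 2·arcsin(0.6545) − 60° = 2 × 40.882° − 60° = 21.763°.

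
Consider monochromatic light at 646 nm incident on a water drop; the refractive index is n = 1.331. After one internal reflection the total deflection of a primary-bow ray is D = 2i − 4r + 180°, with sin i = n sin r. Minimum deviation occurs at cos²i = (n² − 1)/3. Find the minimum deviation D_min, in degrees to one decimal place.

cos²i = (1.77156 − 1)/3 = 0.25719; i = arccos(0.50714) = 59.527°.
sin r = sin 59.527°/1.331 = 0.64753; r = 40.356°.
D_min = 2·59.527° − 4·40.356° + 180° = 137.630°.

137.6°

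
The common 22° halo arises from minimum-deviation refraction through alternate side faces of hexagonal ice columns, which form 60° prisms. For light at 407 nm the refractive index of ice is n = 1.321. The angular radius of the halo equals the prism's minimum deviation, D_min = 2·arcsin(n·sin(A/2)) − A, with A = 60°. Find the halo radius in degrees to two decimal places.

n·sin(A/2) = 1.321 × sin 30° = 1.321 × 0.5000 = 0.6605.
D_min = 2·arcsin(0.6605) − 60° = 2 × 41.338° − 60° = 22.676°.

22.68°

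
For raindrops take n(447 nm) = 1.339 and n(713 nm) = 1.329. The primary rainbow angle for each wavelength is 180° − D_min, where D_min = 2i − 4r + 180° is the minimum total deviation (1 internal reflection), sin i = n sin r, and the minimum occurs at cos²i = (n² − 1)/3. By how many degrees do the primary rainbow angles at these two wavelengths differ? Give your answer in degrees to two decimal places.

1.45°

At 447 nm (n = 1.339): cos²i = 0.26431 → i = 59.062°, r = 39.834°, D_min = 138.786°, rainbow angle = 41.214°.
At 713 nm (n = 1.329): cos²i = 0.25541 → i = 59.643°, r = 40.487°, D_min = 137.337°, rainbow angle = 42.663°.
Angular width = |41.214° − 42.663°| = 1.450°.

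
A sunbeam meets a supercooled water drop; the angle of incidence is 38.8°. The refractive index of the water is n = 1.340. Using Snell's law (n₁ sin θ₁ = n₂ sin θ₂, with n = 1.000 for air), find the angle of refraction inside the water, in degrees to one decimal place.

Snell: sin θ_r = sin θ_i / n = sin 38.8° / 1.340 = 0.6266 / 1.340 = 0.4676.
θ_r = arcsin(0.4676) = 27.88°.

27.9°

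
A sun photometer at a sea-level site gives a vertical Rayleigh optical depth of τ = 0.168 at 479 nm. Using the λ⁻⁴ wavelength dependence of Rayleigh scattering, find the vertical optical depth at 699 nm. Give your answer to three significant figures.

τ(699 nm) = τ(479 nm) × (479/699)⁴ = 0.168 × (0.6853)⁴ = 0.168 × 0.2205 = 0.0370.

0.0370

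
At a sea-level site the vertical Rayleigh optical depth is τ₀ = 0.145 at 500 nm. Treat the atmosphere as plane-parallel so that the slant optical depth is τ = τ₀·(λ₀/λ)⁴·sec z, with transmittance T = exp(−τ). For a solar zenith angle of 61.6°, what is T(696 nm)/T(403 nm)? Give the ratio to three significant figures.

Airmass: sec 61.6° = 2.1025.
τ(696 nm) = 0.145 × (500/696)⁴ × 2.1025 = 0.145 × 0.2663 × 2.1025 = 0.0812.
τ(403 nm) = 0.145 × (500/403)⁴ × 2.1025 = 0.145 × 2.3695 × 2.1025 = 0.7224.
T(696)/T(403) = exp(τ_B − τ_A) = exp(0.6412) = 1.8987.

1.90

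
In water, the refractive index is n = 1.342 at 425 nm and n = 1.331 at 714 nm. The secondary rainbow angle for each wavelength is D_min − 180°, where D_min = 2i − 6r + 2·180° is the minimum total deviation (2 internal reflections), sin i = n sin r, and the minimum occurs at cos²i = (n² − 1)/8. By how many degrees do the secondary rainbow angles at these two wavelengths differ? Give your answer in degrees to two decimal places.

At 425 nm (n = 1.342): cos²i = 0.10012 → i = 71.554°, r = 44.981°, D_min = 233.222°, rainbow angle = 53.222°.
At 714 nm (n = 1.331): cos²i = 0.09645 → i = 71.907°, r = 45.575°, D_min = 230.365°, rainbow angle = 50.365°.
Angular width = |53.222° − 50.365°| = 2.857°.

2.86°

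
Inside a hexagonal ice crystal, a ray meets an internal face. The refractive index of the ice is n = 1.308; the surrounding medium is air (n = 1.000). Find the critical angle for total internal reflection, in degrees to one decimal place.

49.9°

sin θ_c = n_air / n = 1.000 / 1.308 = 0.7645.
θ_c = arcsin(0.7645) = 49.86°.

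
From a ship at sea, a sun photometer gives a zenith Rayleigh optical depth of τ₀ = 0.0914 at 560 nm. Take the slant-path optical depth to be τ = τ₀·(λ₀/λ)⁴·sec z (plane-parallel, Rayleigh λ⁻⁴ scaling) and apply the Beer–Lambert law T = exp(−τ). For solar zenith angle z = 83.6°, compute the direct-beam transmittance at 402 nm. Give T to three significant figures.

0.0456

sec 83.6° = 8.9711.
τ = 0.0914 × (560/402)⁴ × 8.9711 = 0.0914 × 3.7657 × 8.9711 = 3.0877.
T = exp(−3.0877) = 0.0456.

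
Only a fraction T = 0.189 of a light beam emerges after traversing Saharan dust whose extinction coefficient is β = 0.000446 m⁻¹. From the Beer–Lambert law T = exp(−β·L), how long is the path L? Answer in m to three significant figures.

Beer–Lambert: T = exp(−βL) ⇒ L = −ln(T)/β = −ln(0.189)/0.000446 = 1.6660/0.000446 = 3735 m.

3740 m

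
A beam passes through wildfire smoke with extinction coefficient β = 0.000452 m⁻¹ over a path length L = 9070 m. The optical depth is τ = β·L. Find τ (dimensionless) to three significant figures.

4.10

τ = β·L = 0.000452 × 9070 = 4.0996.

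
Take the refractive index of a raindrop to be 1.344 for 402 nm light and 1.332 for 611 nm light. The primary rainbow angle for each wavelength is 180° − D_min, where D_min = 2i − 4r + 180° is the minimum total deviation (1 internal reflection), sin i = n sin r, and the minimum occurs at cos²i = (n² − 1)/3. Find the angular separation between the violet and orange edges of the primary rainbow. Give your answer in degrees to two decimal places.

At 402 nm (n = 1.344): cos²i = 0.26878 → i = 58.772°, r = 39.512°, D_min = 139.495°, rainbow angle = 40.505°.
At 611 nm (n = 1.332): cos²i = 0.25807 → i = 59.469°, r = 40.290°, D_min = 137.776°, rainbow angle = 42.224°.
Angular width = |40.505° − 42.224°| = 1.719°.

1.72°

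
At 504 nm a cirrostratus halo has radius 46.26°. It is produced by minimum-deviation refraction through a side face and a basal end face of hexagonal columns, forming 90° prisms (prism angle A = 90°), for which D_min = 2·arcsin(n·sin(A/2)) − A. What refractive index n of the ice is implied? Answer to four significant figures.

1.312

Rearranging: n = sin((D_min + A)/2) / sin(A/2).
(D_min + A)/2 = (46.26° + 90°)/2 = 68.130°.
n = sin 68.130° / sin 45° = 0.9280 / 0.7071 = 1.3124.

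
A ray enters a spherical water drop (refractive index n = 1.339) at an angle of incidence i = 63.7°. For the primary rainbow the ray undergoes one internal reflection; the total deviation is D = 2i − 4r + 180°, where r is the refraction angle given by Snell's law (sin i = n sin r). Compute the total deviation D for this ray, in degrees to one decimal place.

139.3°

sin r = sin 63.7° / 1.339 = 0.8965/1.339 = 0.6695; r = 42.03°.
D = 2·63.7° − 4·42.03° + 180° = 127.40° − 168.12° + 180° = 139.28°.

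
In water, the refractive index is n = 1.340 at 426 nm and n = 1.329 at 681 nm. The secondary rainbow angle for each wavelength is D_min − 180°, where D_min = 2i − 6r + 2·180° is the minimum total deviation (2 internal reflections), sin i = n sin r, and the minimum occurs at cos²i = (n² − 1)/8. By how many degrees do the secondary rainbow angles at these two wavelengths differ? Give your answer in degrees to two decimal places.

2.87°

At 426 nm (n = 1.340): cos²i = 0.09945 → i = 71.618°, r = 45.088°, D_min = 232.709°, rainbow angle = 52.709°.
At 681 nm (n = 1.329): cos²i = 0.09578 → i = 71.972°, r = 45.685°, D_min = 229.837°, rainbow angle = 49.837°.
Angular width = |52.709° − 49.837°| = 2.872°.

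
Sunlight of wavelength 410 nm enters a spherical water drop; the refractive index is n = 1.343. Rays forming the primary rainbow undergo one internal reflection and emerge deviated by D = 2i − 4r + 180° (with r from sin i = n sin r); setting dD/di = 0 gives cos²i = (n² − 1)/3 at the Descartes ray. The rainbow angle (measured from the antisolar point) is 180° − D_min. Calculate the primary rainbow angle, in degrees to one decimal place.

40.6°

cos²i = (1.80365 − 1)/3 = 0.26788; i = arccos(0.51757) = 58.830°.
sin r = sin 58.830°/1.343 = 0.63711; r = 39.577°.
D_min = 2·58.830° − 4·39.577° + 180° = 139.354°.
Rainbow angle = 180° − D_min = 40.646°.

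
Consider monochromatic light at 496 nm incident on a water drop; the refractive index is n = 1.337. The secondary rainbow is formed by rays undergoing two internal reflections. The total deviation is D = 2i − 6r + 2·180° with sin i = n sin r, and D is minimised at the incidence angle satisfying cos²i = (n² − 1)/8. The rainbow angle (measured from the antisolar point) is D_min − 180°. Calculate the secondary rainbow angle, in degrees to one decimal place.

51.9°

cos²i = (1.78757 − 1)/8 = 0.09845; i = arccos(0.31376) = 71.714°.
sin r = sin 71.714°/1.337 = 0.71017; r = 45.249°.
D_min = 2·71.714° − 6·45.249° + 360° = 231.934°.
Rainbow angle = D_min − 180° = 51.934°.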